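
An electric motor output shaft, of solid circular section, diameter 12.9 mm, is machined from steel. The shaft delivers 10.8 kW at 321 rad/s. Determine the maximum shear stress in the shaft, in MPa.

79.8 MPa

ω = 321 rad/s, so T = P/ω = 10.8×10³ / 321.0 = 33.64 N·m.
J = πd⁴/32 = π(0.0129)⁴/32 = 2.719×10^-9 m⁴.
τ_max = T·r/J = 33.64 × 0.00645 / 2.719×10^-9 = 7.982×10^7 Pa.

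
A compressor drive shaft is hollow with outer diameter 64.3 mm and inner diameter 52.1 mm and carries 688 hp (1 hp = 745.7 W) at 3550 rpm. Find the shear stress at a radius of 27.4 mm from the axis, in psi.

5740 psi

ω = 2π·3550/60 = 371.8 rad/s, so T = P/ω = 688×745.7 / 371.8 = 1380 N·m.
J = π(d_o⁴ − d_i⁴)/32 = π(0.0643⁴ − 0.0521⁴)/32 = 9.548×10^-7 m⁴.
Shear stress varies linearly with radius: τ = T·r/J = 1380 × 0.0274 / 9.548×10^-7 = 3.960×10^7 Pa.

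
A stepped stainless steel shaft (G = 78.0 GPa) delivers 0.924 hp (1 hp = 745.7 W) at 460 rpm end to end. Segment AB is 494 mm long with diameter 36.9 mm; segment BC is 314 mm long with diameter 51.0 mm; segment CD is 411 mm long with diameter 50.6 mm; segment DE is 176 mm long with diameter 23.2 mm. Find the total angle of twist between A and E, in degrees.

ω = 2π·460/60 = 48.17 rad/s, so T = P/ω = 0.924×745.7 / 48.17 = 14.30 N·m.
J_AB = π(0.0369)⁴/32 = 1.82×10^-7 m⁴; J_BC = π(0.0510)⁴/32 = 6.64×10^-7 m⁴; J_CD = π(0.0506)⁴/32 = 6.44×10^-7 m⁴; J_DE = π(0.0232)⁴/32 = 2.84×10^-8 m⁴.
θ = (T/G)·Σ L_i/J_i = (14.30/78.0×10⁹)·(0.494/1.82×10^-7 + 0.314/6.64×10^-7 + 0.411/6.44×10^-7 + 0.176/2.84×10^-8) = 1.836×10^-3 rad.

0.105°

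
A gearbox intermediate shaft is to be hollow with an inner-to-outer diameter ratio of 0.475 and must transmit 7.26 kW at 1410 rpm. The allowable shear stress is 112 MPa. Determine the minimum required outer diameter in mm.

13.3 mm

ω = 2π·1410/60 = 147.7 rad/s, so T = P/ω = 7.26×10³ / 147.7 = 49.17 N·m.
For a hollow shaft with d_i/d_o = 0.475: τ_max = 16T/(π d_o³ (1−k⁴)), so d_o = [16T/(π τ_allow (1−k⁴))]^(1/3) = [16·49.17/(π·1.12×10^8·0.9491)]^(1/3) = 0.01331 m.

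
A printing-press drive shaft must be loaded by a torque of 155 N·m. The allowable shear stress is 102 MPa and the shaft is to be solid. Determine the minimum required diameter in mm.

For a solid shaft τ_max = 16T/(πd³), so d = (16T/(π τ_allow))^(1/3) = (16·155.0/(π·1.02×10^8))^(1/3) = 0.01978 m.

19.8 mm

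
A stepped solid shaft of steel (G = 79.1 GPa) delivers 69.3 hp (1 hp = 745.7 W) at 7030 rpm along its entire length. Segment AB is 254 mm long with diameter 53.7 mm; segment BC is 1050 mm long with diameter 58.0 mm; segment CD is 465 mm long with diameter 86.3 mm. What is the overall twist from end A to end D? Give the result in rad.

ω = 2π·7030/60 = 736.2 rad/s, so T = P/ω = 69.3×745.7 / 736.2 = 70.20 N·m.
J_AB = π(0.0537)⁴/32 = 8.16×10^-7 m⁴; J_BC = π(0.0580)⁴/32 = 1.11×10^-6 m⁴; J_CD = π(0.0863)⁴/32 = 5.45×10^-6 m⁴.
θ = (T/G)·Σ L_i/J_i = (70.20/79.1×10⁹)·(0.254/8.16×10^-7 + 1.05/1.11×10^-6 + 0.465/5.45×10^-6) = 1.191×10^-3 rad.

0.00119 rad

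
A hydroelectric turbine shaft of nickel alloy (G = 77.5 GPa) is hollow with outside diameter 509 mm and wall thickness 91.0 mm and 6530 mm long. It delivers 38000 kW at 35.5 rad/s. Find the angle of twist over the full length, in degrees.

ω = 35.5 rad/s, so T = P/ω = 38000×10³ / 35.50 = 1.070e6 N·m.
J = π(d_o⁴ − d_i⁴)/32 = π(0.509⁴ − 0.327⁴)/32 = 5.467×10^-3 m⁴.
θ = T·L/(G·J) = 1.070e6 × 6.53 / (77.5×10⁹ × 5.467×10^-3) = 0.01650 rad.

0.945°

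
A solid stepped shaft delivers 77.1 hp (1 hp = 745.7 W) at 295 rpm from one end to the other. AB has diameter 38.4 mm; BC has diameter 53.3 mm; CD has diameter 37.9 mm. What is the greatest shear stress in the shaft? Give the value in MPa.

174 MPa

ω = 2π·295/60 = 30.89 rad/s, so T = P/ω = 77.1×745.7 / 30.89 = 1861 N·m.
Under the same torque, τ_max = 16T/(πd³) is largest where d is smallest — segment CD (d = 37.9 mm).
τ_max = 16·1861/(π·(0.0379)³) = 1.741×10^8 Pa.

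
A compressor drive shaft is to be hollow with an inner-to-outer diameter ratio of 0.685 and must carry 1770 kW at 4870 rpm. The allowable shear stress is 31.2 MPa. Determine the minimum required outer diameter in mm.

ω = 2π·4870/60 = 510.0 rad/s, so T = P/ω = 1770×10³ / 510.0 = 3471 N·m.
For a hollow shaft with d_i/d_o = 0.685: τ_max = 16T/(π d_o³ (1−k⁴)), so d_o = [16T/(π τ_allow (1−k⁴))]^(1/3) = [16·3471/(π·3.12×10^7·0.7798)]^(1/3) = 0.08990 m.

89.9 mm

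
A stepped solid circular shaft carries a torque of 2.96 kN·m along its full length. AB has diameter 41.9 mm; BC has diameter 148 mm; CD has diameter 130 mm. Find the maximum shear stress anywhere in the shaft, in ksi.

Under the same torque, τ_max = 16T/(πd³) is largest where d is smallest — segment AB (d = 41.9 mm).
τ_max = 16·2960/(π·(0.0419)³) = 2.049×10^8 Pa.

29.7 ksi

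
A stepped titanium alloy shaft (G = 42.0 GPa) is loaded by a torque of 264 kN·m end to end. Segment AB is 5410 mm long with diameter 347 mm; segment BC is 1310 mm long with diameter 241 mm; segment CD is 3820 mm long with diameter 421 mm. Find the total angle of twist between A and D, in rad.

0.0565 rad

J_AB = π(0.347)⁴/32 = 1.42×10^-3 m⁴; J_BC = π(0.241)⁴/32 = 3.31×10^-4 m⁴; J_CD = π(0.421)⁴/32 = 3.08×10^-3 m⁴.
θ = (T/G)·Σ L_i/J_i = (264000/42.0×10⁹)·(5.41/1.42×10^-3 + 1.31/3.31×10^-4 + 3.82/3.08×10^-3) = 0.05654 rad.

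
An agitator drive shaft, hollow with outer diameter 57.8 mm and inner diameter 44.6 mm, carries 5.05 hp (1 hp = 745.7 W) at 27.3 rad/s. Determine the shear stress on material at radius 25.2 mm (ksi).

ω = 27.3 rad/s, so T = P/ω = 5.05×745.7 / 27.30 = 137.9 N·m.
J = π(d_o⁴ − d_i⁴)/32 = π(0.0578⁴ − 0.0446⁴)/32 = 7.073×10^-7 m⁴.
Shear stress varies linearly with radius: τ = T·r/J = 137.9 × 0.0252 / 7.073×10^-7 = 4.915×10^6 Pa.

0.713 ksi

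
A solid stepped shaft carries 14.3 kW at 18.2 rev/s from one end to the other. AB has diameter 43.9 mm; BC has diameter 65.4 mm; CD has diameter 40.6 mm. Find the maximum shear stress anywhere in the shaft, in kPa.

ω = 2π·18.2 = 114.4 rad/s, so T = P/ω = 14.3×10³ / 114.4 = 125.1 N·m.
Under the same torque, τ_max = 16T/(πd³) is largest where d is smallest — segment CD (d = 40.6 mm).
τ_max = 16·125.1/(π·(0.0406)³) = 9.516×10^6 Pa.

9520 kPa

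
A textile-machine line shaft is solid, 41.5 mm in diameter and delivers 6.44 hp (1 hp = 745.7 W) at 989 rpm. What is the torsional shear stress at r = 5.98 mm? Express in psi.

138 psi

ω = 2π·989/60 = 103.6 rad/s, so T = P/ω = 6.44×745.7 / 103.6 = 46.37 N·m.
J = πd⁴/32 = π(0.0415)⁴/32 = 2.912×10^-7 m⁴.
Shear stress varies linearly with radius: τ = T·r/J = 46.37 × 0.00598 / 2.912×10^-7 = 9.522×10^5 Pa.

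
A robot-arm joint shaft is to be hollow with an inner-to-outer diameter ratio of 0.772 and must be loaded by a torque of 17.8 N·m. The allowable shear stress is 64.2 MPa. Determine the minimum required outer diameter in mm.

For a hollow shaft with d_i/d_o = 0.772: τ_max = 16T/(π d_o³ (1−k⁴)), so d_o = [16T/(π τ_allow (1−k⁴))]^(1/3) = [16·17.80/(π·6.42×10^7·0.6448)]^(1/3) = 0.01299 m.

13.0 mm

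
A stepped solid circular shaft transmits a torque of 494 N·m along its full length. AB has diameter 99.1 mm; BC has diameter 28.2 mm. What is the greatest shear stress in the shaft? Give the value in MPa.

Under the same torque, τ_max = 16T/(πd³) is largest where d is smallest — segment BC (d = 28.2 mm).
τ_max = 16·494.0/(π·(0.0282)³) = 1.122×10^8 Pa.

112 MPa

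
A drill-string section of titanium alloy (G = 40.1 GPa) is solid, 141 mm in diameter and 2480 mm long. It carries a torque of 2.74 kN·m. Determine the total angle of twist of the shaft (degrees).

J = πd⁴/32 = π(0.141)⁴/32 = 3.880×10^-5 m⁴.
θ = T·L/(G·J) = 2740 × 2.48 / (40.1×10⁹ × 3.880×10^-5) = 4.367×10^-3 rad.

0.250°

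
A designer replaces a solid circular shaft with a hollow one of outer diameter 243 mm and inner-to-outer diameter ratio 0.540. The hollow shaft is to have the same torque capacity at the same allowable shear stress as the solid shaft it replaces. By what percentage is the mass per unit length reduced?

Equal τ_max and T ⇒ the solid shaft needs d_s³ = d_o³(1−k⁴), so d_s = 243·(1−0.540⁴)^(1/3) = 235.9 mm.
Area ratio A_h/A_s = d_o²(1−k²)/d_s² = (1−k²)/(1−k⁴)^(2/3) = 0.7516.
Mass saving = 1 − 0.7516 = 24.8 %.

24.8 %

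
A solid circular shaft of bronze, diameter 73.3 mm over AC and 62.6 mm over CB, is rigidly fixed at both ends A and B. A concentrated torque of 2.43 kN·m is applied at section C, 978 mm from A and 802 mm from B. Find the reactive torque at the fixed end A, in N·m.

Compatibility: T_A·a/J_AC = T_B·b/J_CB with T_A + T_B = T₀.
J_AC = 2.83×10^-6 m⁴, J_CB = 1.51×10^-6 m⁴, so T_A = T₀·(J_AC/a)/((J_AC/a)+(J_CB/b)) = 1474 N·m, T_B = 956.1 N·m.

1470 N·m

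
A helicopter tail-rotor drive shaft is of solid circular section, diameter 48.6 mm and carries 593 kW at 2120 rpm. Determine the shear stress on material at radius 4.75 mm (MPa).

23.2 MPa

ω = 2π·2120/60 = 222.0 rad/s, so T = P/ω = 593×10³ / 222.0 = 2671 N·m.
J = πd⁴/32 = π(0.0486)⁴/32 = 5.477×10^-7 m⁴.
Shear stress varies linearly with radius: τ = T·r/J = 2671 × 0.00475 / 5.477×10^-7 = 2.317×10^7 Pa.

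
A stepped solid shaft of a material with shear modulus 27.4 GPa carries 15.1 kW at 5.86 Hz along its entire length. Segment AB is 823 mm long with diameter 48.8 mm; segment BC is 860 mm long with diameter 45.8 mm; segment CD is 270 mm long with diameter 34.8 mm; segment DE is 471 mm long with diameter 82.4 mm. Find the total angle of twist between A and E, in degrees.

ω = 2π·5.86 = 36.82 rad/s, so T = P/ω = 15.1×10³ / 36.82 = 410.1 N·m.
J_AB = π(0.0488)⁴/32 = 5.57×10^-7 m⁴; J_BC = π(0.0458)⁴/32 = 4.32×10^-7 m⁴; J_CD = π(0.0348)⁴/32 = 1.44×10^-7 m⁴; J_DE = π(0.0824)⁴/32 = 4.53×10^-6 m⁴.
θ = (T/G)·Σ L_i/J_i = (410.1/27.4×10⁹)·(0.823/5.57×10^-7 + 0.860/4.32×10^-7 + 0.270/1.44×10^-7 + 0.471/4.53×10^-6) = 0.08155 rad.

4.67°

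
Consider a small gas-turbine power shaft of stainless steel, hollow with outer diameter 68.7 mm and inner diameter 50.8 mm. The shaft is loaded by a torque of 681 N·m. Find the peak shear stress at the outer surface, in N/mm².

J = π(d_o⁴ − d_i⁴)/32 = π(0.0687⁴ − 0.0508⁴)/32 = 1.533×10^-6 m⁴.
τ_max = T·r/J = 681.0 × 0.0343 / 1.533×10^-6 = 1.526×10^7 Pa.

15.3 N/mm²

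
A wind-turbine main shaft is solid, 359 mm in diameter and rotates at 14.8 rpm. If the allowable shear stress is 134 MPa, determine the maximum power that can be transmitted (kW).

1890 kW

J = πd⁴/32 = π(0.359)⁴/32 = 1.631×10^-3 m⁴.
T_max = τ_allow·J/r = 1.34×10^8 × 1.631×10^-3 / 0.179 = 1.217e6 N·m.
ω = 2π·14.8/60 = 1.550 rad/s, so P_max = T_max·ω = 1.887×10^6 W.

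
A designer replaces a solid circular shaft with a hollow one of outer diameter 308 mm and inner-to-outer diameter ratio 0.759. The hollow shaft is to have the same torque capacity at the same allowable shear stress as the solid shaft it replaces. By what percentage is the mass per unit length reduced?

Equal τ_max and T ⇒ the solid shaft needs d_s³ = d_o³(1−k⁴), so d_s = 308·(1−0.759⁴)^(1/3) = 269.3 mm.
Area ratio A_h/A_s = d_o²(1−k²)/d_s² = (1−k²)/(1−k⁴)^(2/3) = 0.5547.
Mass saving = 1 − 0.5547 = 44.5 %.

44.5 %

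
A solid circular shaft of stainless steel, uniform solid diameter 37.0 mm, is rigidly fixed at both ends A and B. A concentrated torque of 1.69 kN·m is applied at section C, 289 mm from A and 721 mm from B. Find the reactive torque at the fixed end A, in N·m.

With uniform GJ and both ends fixed, compatibility θ_AC = θ_CB gives T_A·a = T_B·b, together with T_A + T_B = T₀.
T_A = T₀·b/(a+b) = 1690·721/1010 = 1206 N·m; T_B = 483.6 N·m.

1210 N·m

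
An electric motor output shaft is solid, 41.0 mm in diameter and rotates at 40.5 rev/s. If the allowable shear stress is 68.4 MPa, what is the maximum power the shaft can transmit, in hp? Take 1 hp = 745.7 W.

316 hp

J = πd⁴/32 = π(0.0410)⁴/32 = 2.774×10^-7 m⁴.
T_max = τ_allow·J/r = 6.84×10^7 × 2.774×10^-7 / 0.0205 = 925.6 N·m.
ω = 2π·40.5 = 254.5 rad/s, so P_max = T_max·ω = 2.355×10^5 W.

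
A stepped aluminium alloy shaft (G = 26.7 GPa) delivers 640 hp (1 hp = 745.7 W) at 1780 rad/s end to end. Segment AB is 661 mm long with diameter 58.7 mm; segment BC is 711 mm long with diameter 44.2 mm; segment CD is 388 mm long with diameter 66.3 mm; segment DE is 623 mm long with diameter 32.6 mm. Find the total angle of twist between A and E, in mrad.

ω = 1780 rad/s, so T = P/ω = 640×745.7 / 1780 = 268.1 N·m.
J_AB = π(0.0587)⁴/32 = 1.17×10^-6 m⁴; J_BC = π(0.0442)⁴/32 = 3.75×10^-7 m⁴; J_CD = π(0.0663)⁴/32 = 1.90×10^-6 m⁴; J_DE = π(0.0326)⁴/32 = 1.11×10^-7 m⁴.
θ = (T/G)·Σ L_i/J_i = (268.1/26.7×10⁹)·(0.661/1.17×10^-6 + 0.711/3.75×10^-7 + 0.388/1.90×10^-6 + 0.623/1.11×10^-7) = 0.08322 rad.

83.2 mrad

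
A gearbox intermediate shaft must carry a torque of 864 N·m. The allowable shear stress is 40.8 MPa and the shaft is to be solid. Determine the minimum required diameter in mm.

47.6 mm

For a solid shaft τ_max = 16T/(πd³), so d = (16T/(π τ_allow))^(1/3) = (16·864.0/(π·4.08×10^7))^(1/3) = 0.04760 m.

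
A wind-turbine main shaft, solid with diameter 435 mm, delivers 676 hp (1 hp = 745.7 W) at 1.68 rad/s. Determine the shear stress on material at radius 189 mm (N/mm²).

16.1 N/mm²

ω = 1.68 rad/s, so T = P/ω = 676×745.7 / 1.680 = 300100 N·m.
J = πd⁴/32 = π(0.435)⁴/32 = 3.515×10^-3 m⁴.
Shear stress varies linearly with radius: τ = T·r/J = 300100 × 0.189 / 3.515×10^-3 = 1.613×10^7 Pa.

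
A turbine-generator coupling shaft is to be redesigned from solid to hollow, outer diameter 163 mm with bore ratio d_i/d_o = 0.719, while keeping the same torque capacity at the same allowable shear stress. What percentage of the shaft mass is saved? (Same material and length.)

40.6 %

Equal τ_max and T ⇒ the solid shaft needs d_s³ = d_o³(1−k⁴), so d_s = 163·(1−0.719⁴)^(1/3) = 147.0 mm.
Area ratio A_h/A_s = d_o²(1−k²)/d_s² = (1−k²)/(1−k⁴)^(2/3) = 0.5943.
Mass saving = 1 − 0.5943 = 40.6 %.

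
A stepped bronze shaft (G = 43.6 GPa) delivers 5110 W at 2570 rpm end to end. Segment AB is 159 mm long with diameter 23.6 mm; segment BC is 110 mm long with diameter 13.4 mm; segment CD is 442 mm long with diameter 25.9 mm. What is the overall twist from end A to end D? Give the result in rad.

0.0218 rad

ω = 2π·2570/60 = 269.1 rad/s, so T = P/ω = 5110 / 269.1 = 18.99 N·m.
J_AB = π(0.0236)⁴/32 = 3.05×10^-8 m⁴; J_BC = π(0.0134)⁴/32 = 3.17×10^-9 m⁴; J_CD = π(0.0259)⁴/32 = 4.42×10^-8 m⁴.
θ = (T/G)·Σ L_i/J_i = (18.99/43.6×10⁹)·(0.159/3.05×10^-8 + 0.110/3.17×10^-9 + 0.442/4.42×10^-8) = 0.02176 rad.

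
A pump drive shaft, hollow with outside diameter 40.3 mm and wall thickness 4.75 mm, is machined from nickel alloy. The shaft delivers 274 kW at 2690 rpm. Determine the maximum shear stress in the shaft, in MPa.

115 MPa

ω = 2π·2690/60 = 281.7 rad/s, so T = P/ω = 274×10³ / 281.7 = 972.7 N·m.
J = π(d_o⁴ − d_i⁴)/32 = π(0.0403⁴ − 0.0308⁴)/32 = 1.706×10^-7 m⁴.
τ_max = T·r/J = 972.7 × 0.0201 / 1.706×10^-7 = 1.149×10^8 Pa.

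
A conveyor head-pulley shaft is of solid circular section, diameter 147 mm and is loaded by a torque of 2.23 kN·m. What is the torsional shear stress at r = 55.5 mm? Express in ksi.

J = πd⁴/32 = π(0.147)⁴/32 = 4.584×10^-5 m⁴.
Shear stress varies linearly with radius: τ = T·r/J = 2230 × 0.0555 / 4.584×10^-5 = 2.700×10^6 Pa.

0.392 ksi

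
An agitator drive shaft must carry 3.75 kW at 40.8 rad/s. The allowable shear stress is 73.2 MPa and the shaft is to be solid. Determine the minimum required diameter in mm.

ω = 40.8 rad/s, so T = P/ω = 3.75×10³ / 40.80 = 91.91 N·m.
For a solid shaft τ_max = 16T/(πd³), so d = (16T/(π τ_allow))^(1/3) = (16·91.91/(π·7.32×10^7))^(1/3) = 0.01856 m.

18.6 mm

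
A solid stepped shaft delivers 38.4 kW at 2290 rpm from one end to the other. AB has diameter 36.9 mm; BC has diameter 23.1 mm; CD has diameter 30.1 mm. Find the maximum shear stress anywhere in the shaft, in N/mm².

66.2 N/mm²

ω = 2π·2290/60 = 239.8 rad/s, so T = P/ω = 38.4×10³ / 239.8 = 160.1 N·m.
Under the same torque, τ_max = 16T/(πd³) is largest where d is smallest — segment BC (d = 23.1 mm).
τ_max = 16·160.1/(π·(0.0231)³) = 6.616×10^7 Pa.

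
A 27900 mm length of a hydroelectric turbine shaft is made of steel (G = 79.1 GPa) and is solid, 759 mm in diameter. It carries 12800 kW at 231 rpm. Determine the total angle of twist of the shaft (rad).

0.00573 rad

ω = 2π·231/60 = 24.19 rad/s, so T = P/ω = 12800×10³ / 24.19 = 529100 N·m.
J = πd⁴/32 = π(0.759)⁴/32 = 0.03258 m⁴.
θ = T·L/(G·J) = 529100 × 27.9 / (79.1×10⁹ × 0.03258) = 5.728×10^-3 rad.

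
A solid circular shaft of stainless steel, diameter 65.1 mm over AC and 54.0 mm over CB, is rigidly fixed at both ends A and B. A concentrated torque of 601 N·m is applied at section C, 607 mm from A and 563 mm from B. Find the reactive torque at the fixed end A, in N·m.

398 N·m

Compatibility: T_A·a/J_AC = T_B·b/J_CB with T_A + T_B = T₀.
J_AC = 1.76×10^-6 m⁴, J_CB = 8.35×10^-7 m⁴, so T_A = T₀·(J_AC/a)/((J_AC/a)+(J_CB/b)) = 397.9 N·m, T_B = 203.1 N·m.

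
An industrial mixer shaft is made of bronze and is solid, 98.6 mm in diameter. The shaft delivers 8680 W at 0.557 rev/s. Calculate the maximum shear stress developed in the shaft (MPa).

ω = 2π·0.557 = 3.500 rad/s, so T = P/ω = 8680 / 3.500 = 2480 N·m.
J = πd⁴/32 = π(0.0986)⁴/32 = 9.279×10^-6 m⁴.
τ_max = T·r/J = 2480 × 0.0493 / 9.279×10^-6 = 1.318×10^7 Pa.

13.2 MPa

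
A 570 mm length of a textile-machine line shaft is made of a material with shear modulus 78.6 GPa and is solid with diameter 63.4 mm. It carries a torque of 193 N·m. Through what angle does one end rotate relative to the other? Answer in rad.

8.82e-4 rad

J = πd⁴/32 = π(0.0634)⁴/32 = 1.586×10^-6 m⁴.
θ = T·L/(G·J) = 193.0 × 0.570 / (78.6×10⁹ × 1.586×10^-6) = 8.824×10^-4 rad.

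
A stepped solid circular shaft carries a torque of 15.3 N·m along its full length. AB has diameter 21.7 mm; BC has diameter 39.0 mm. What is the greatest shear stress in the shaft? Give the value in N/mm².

7.63 N/mm²

Under the same torque, τ_max = 16T/(πd³) is largest where d is smallest — segment AB (d = 21.7 mm).
τ_max = 16·15.30/(π·(0.0217)³) = 7.626×10^6 Pa.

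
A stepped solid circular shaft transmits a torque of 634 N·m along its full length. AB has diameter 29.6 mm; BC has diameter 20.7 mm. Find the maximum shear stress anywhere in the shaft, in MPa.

364 MPa

Under the same torque, τ_max = 16T/(πd³) is largest where d is smallest — segment BC (d = 20.7 mm).
τ_max = 16·634.0/(π·(0.0207)³) = 3.640×10^8 Pa.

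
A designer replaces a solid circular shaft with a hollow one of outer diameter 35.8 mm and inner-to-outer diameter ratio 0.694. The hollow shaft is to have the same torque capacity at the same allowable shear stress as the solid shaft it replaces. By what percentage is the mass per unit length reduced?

Equal τ_max and T ⇒ the solid shaft needs d_s³ = d_o³(1−k⁴), so d_s = 35.8·(1−0.694⁴)^(1/3) = 32.78 mm.
Area ratio A_h/A_s = d_o²(1−k²)/d_s² = (1−k²)/(1−k⁴)^(2/3) = 0.6181.
Mass saving = 1 − 0.6181 = 38.2 %.

38.2 %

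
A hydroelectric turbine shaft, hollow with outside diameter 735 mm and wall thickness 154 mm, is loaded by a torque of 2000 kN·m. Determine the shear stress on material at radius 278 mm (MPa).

21.9 MPa

J = π(d_o⁴ − d_i⁴)/32 = π(0.735⁴ − 0.427⁴)/32 = 0.02539 m⁴.
Shear stress varies linearly with radius: τ = T·r/J = 2.000e6 × 0.278 / 0.02539 = 2.190×10^7 Pa.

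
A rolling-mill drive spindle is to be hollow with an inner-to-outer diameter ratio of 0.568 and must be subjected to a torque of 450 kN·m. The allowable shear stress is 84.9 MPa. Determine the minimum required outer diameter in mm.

For a hollow shaft with d_i/d_o = 0.568: τ_max = 16T/(π d_o³ (1−k⁴)), so d_o = [16T/(π τ_allow (1−k⁴))]^(1/3) = [16·450000/(π·8.49×10^7·0.8959)]^(1/3) = 0.3112 m.

311 mm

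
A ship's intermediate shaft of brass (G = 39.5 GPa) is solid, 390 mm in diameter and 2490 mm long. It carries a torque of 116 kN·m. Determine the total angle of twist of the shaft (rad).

0.00322 rad

J = πd⁴/32 = π(0.390)⁴/32 = 2.271×10^-3 m⁴.
θ = T·L/(G·J) = 116000 × 2.49 / (39.5×10⁹ × 2.271×10^-3) = 3.220×10^-3 rad.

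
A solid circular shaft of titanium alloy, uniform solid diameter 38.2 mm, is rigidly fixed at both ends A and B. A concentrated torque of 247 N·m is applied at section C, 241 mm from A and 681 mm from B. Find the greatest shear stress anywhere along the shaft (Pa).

With uniform GJ and both ends fixed, compatibility θ_AC = θ_CB gives T_A·a = T_B·b, together with T_A + T_B = T₀.
T_A = T₀·b/(a+b) = 247.0·681/922.0 = 182.4 N·m; T_B = 64.56 N·m.
τ in each portion: τ_AC = 1.67×10^7 Pa, τ_CB = 5.90×10^6 Pa; maximum is in AC.
τ_max = T_AC·r/J = 182.4·0.0191/2.09×10^-7 = 1.667×10^7 Pa.

1.67e7 Pa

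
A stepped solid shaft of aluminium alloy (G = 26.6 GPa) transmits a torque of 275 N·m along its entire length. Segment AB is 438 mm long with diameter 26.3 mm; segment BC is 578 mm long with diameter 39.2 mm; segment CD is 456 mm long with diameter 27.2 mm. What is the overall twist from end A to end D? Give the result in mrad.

210 mrad

J_AB = π(0.0263)⁴/32 = 4.70×10^-8 m⁴; J_BC = π(0.0392)⁴/32 = 2.32×10^-7 m⁴; J_CD = π(0.0272)⁴/32 = 5.37×10^-8 m⁴.
θ = (T/G)·Σ L_i/J_i = (275.0/26.6×10⁹)·(0.438/4.70×10^-8 + 0.578/2.32×10^-7 + 0.456/5.37×10^-8) = 0.2099 rad.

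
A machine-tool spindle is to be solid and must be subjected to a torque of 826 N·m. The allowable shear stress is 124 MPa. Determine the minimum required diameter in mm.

For a solid shaft τ_max = 16T/(πd³), so d = (16T/(π τ_allow))^(1/3) = (16·826.0/(π·1.24×10^8))^(1/3) = 0.03237 m.

32.4 mm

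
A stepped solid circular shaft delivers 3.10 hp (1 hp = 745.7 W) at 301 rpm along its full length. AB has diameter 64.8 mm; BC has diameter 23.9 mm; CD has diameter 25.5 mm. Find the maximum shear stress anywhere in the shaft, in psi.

3970 psi

ω = 2π·301/60 = 31.52 rad/s, so T = P/ω = 3.10×745.7 / 31.52 = 73.34 N·m.
Under the same torque, τ_max = 16T/(πd³) is largest where d is smallest — segment BC (d = 23.9 mm).
τ_max = 16·73.34/(π·(0.0239)³) = 2.736×10^7 Pa.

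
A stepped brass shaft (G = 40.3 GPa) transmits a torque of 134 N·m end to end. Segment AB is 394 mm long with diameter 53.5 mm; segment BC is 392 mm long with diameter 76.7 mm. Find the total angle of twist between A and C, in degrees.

J_AB = π(0.0535)⁴/32 = 8.04×10^-7 m⁴; J_BC = π(0.0767)⁴/32 = 3.40×10^-6 m⁴.
θ = (T/G)·Σ L_i/J_i = (134.0/40.3×10⁹)·(0.394/8.04×10^-7 + 0.392/3.40×10^-6) = 2.012×10^-3 rad.

0.115°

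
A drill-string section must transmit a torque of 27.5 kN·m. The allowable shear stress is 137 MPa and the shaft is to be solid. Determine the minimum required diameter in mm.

For a solid shaft τ_max = 16T/(πd³), so d = (16T/(π τ_allow))^(1/3) = (16·27500/(π·1.37×10^8))^(1/3) = 0.1007 m.

101 mm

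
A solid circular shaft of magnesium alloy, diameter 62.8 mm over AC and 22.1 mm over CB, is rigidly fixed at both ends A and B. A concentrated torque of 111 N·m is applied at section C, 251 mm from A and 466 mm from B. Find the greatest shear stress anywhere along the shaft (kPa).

2260 kPa

Compatibility: T_A·a/J_AC = T_B·b/J_CB with T_A + T_B = T₀.
J_AC = 1.53×10^-6 m⁴, J_CB = 2.34×10^-8 m⁴, so T_A = T₀·(J_AC/a)/((J_AC/a)+(J_CB/b)) = 110.1 N·m, T_B = 0.9094 N·m.
τ in each portion: τ_AC = 2.26×10^6 Pa, τ_CB = 4.29×10^5 Pa; maximum is in AC.
τ_max = T_AC·r/J = 110.1·0.0314/1.53×10^-6 = 2.264×10^6 Pa.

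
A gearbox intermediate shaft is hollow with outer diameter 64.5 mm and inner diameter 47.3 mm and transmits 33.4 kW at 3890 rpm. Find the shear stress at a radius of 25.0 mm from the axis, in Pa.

1.70e6 Pa

ω = 2π·3890/60 = 407.4 rad/s, so T = P/ω = 33.4×10³ / 407.4 = 81.99 N·m.
J = π(d_o⁴ − d_i⁴)/32 = π(0.0645⁴ − 0.0473⁴)/32 = 1.208×10^-6 m⁴.
Shear stress varies linearly with radius: τ = T·r/J = 81.99 × 0.0250 / 1.208×10^-6 = 1.697×10^6 Pa.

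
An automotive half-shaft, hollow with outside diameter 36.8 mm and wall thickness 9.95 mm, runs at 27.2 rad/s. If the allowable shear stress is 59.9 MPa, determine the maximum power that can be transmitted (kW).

J = π(d_o⁴ − d_i⁴)/32 = π(0.0368⁴ − 0.0169⁴)/32 = 1.720×10^-7 m⁴.
T_max = τ_allow·J/r = 5.99×10^7 × 1.720×10^-7 / 0.0184 = 560.1 N·m.
ω = 27.2 rad/s, so P_max = T_max·ω = 1.523×10^4 W.

15.2 kW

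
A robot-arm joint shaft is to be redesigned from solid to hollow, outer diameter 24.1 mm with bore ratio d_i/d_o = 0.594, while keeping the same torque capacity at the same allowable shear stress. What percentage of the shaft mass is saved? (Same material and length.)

29.3 %

Equal τ_max and T ⇒ the solid shaft needs d_s³ = d_o³(1−k⁴), so d_s = 24.1·(1−0.594⁴)^(1/3) = 23.06 mm.
Area ratio A_h/A_s = d_o²(1−k²)/d_s² = (1−k²)/(1−k⁴)^(2/3) = 0.7071.
Mass saving = 1 − 0.7071 = 29.3 %.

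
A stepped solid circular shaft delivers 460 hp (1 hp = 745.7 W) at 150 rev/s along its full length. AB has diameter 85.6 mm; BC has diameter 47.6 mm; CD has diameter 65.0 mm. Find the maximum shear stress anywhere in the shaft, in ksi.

ω = 2π·150 = 942.5 rad/s, so T = P/ω = 460×745.7 / 942.5 = 364.0 N·m.
Under the same torque, τ_max = 16T/(πd³) is largest where d is smallest — segment BC (d = 47.6 mm).
τ_max = 16·364.0/(π·(0.0476)³) = 1.719×10^7 Pa.

2.49 ksi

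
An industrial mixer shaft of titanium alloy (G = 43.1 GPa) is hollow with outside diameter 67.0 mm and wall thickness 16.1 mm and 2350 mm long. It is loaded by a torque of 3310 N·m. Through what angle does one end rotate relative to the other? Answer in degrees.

5.64°

J = π(d_o⁴ − d_i⁴)/32 = π(0.0670⁴ − 0.0348⁴)/32 = 1.834×10^-6 m⁴.
θ = T·L/(G·J) = 3310 × 2.35 / (43.1×10⁹ × 1.834×10^-6) = 0.09839 rad.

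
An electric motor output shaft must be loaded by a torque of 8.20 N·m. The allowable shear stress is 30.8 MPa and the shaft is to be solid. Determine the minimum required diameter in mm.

For a solid shaft τ_max = 16T/(πd³), so d = (16T/(π τ_allow))^(1/3) = (16·8.200/(π·3.08×10^7))^(1/3) = 0.01107 m.

11.1 mm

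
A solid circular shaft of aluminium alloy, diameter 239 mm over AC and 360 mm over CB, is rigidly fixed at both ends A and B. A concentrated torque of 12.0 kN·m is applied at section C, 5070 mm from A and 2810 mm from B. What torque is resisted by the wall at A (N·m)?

1170 N·m

Compatibility: T_A·a/J_AC = T_B·b/J_CB with T_A + T_B = T₀.
J_AC = 3.20×10^-4 m⁴, J_CB = 1.65×10^-3 m⁴, so T_A = T₀·(J_AC/a)/((J_AC/a)+(J_CB/b)) = 1166 N·m, T_B = 10830 N·m.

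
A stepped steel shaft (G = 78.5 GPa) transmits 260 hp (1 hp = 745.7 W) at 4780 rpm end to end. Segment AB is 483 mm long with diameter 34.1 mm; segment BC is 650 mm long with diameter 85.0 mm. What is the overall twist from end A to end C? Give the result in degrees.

1.06°

ω = 2π·4780/60 = 500.6 rad/s, so T = P/ω = 260×745.7 / 500.6 = 387.3 N·m.
J_AB = π(0.0341)⁴/32 = 1.33×10^-7 m⁴; J_BC = π(0.0850)⁴/32 = 5.12×10^-6 m⁴.
θ = (T/G)·Σ L_i/J_i = (387.3/78.5×10⁹)·(0.483/1.33×10^-7 + 0.650/5.12×10^-6) = 0.01858 rad.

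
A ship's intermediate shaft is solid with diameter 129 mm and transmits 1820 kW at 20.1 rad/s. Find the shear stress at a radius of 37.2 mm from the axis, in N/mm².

124 N/mm²

ω = 20.1 rad/s, so T = P/ω = 1820×10³ / 20.10 = 90550 N·m.
J = πd⁴/32 = π(0.129)⁴/32 = 2.719×10^-5 m⁴.
Shear stress varies linearly with radius: τ = T·r/J = 90550 × 0.0372 / 2.719×10^-5 = 1.239×10^8 Pa.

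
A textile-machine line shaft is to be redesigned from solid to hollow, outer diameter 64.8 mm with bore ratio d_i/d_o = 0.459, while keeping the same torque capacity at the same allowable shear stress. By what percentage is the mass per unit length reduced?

Equal τ_max and T ⇒ the solid shaft needs d_s³ = d_o³(1−k⁴), so d_s = 64.8·(1−0.459⁴)^(1/3) = 63.83 mm.
Area ratio A_h/A_s = d_o²(1−k²)/d_s² = (1−k²)/(1−k⁴)^(2/3) = 0.8136.
Mass saving = 1 − 0.8136 = 18.6 %.

18.6 %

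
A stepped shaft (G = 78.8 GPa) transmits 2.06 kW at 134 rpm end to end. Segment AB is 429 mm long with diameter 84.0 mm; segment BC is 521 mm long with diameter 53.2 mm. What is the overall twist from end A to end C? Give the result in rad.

0.00140 rad

ω = 2π·134/60 = 14.03 rad/s, so T = P/ω = 2.06×10³ / 14.03 = 146.8 N·m.
J_AB = π(0.0840)⁴/32 = 4.89×10^-6 m⁴; J_BC = π(0.0532)⁴/32 = 7.86×10^-7 m⁴.
θ = (T/G)·Σ L_i/J_i = (146.8/78.8×10⁹)·(0.429/4.89×10^-6 + 0.521/7.86×10^-7) = 1.398×10^-3 rad.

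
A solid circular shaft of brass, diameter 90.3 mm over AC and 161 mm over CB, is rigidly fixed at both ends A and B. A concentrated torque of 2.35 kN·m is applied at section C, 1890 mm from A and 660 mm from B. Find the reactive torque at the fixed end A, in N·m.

Compatibility: T_A·a/J_AC = T_B·b/J_CB with T_A + T_B = T₀.
J_AC = 6.53×10^-6 m⁴, J_CB = 6.60×10^-5 m⁴, so T_A = T₀·(J_AC/a)/((J_AC/a)+(J_CB/b)) = 78.50 N·m, T_B = 2272 N·m.

78.5 N·m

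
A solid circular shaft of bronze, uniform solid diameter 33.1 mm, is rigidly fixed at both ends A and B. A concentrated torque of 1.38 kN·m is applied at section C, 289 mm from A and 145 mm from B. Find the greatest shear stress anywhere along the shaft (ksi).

18.7 ksi

With uniform GJ and both ends fixed, compatibility θ_AC = θ_CB gives T_A·a = T_B·b, together with T_A + T_B = T₀.
T_A = T₀·b/(a+b) = 1380·145/434.0 = 461.1 N·m; T_B = 918.9 N·m.
τ in each portion: τ_AC = 6.48×10^7 Pa, τ_CB = 1.29×10^8 Pa; maximum is in CB.
τ_max = T_CB·r/J = 918.9·0.0166/1.18×10^-7 = 1.291×10^8 Pa.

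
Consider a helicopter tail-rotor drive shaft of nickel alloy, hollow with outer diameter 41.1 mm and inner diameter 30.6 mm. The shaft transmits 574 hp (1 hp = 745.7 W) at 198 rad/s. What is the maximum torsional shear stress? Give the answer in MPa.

229 MPa

ω = 198 rad/s, so T = P/ω = 574×745.7 / 198.0 = 2162 N·m.
J = π(d_o⁴ − d_i⁴)/32 = π(0.0411⁴ − 0.0306⁴)/32 = 1.941×10^-7 m⁴.
τ_max = T·r/J = 2162 × 0.0206 / 1.941×10^-7 = 2.289×10^8 Pa.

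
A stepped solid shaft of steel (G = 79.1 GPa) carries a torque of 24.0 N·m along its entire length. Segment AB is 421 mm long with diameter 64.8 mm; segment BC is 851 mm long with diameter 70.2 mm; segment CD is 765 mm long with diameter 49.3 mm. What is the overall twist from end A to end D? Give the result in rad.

5.82e-4 rad

J_AB = π(0.0648)⁴/32 = 1.73×10^-6 m⁴; J_BC = π(0.0702)⁴/32 = 2.38×10^-6 m⁴; J_CD = π(0.0493)⁴/32 = 5.80×10^-7 m⁴.
θ = (T/G)·Σ L_i/J_i = (24.00/79.1×10⁹)·(0.421/1.73×10^-6 + 0.851/2.38×10^-6 + 0.765/5.80×10^-7) = 5.823×10^-4 rad.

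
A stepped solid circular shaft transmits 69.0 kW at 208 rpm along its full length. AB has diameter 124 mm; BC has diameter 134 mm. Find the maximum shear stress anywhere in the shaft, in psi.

ω = 2π·208/60 = 21.78 rad/s, so T = P/ω = 69.0×10³ / 21.78 = 3168 N·m.
Under the same torque, τ_max = 16T/(πd³) is largest where d is smallest — segment AB (d = 124 mm).
τ_max = 16·3168/(π·(0.124)³) = 8.462×10^6 Pa.

1230 psi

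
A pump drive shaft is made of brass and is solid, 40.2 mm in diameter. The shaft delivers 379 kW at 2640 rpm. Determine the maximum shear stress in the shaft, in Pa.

1.07e8 Pa

ω = 2π·2640/60 = 276.5 rad/s, so T = P/ω = 379×10³ / 276.5 = 1371 N·m.
J = πd⁴/32 = π(0.0402)⁴/32 = 2.564×10^-7 m⁴.
τ_max = T·r/J = 1371 × 0.0201 / 2.564×10^-7 = 1.075×10^8 Pa.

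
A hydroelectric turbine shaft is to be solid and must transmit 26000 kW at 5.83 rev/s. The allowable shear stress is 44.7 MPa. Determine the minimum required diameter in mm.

ω = 2π·5.83 = 36.63 rad/s, so T = P/ω = 26000×10³ / 36.63 = 709800 N·m.
For a solid shaft τ_max = 16T/(πd³), so d = (16T/(π τ_allow))^(1/3) = (16·709800/(π·4.47×10^7))^(1/3) = 0.4324 m.

432 mm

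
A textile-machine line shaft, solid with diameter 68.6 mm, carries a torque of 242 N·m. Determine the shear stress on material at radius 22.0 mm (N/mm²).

J = πd⁴/32 = π(0.0686)⁴/32 = 2.174×10^-6 m⁴.
Shear stress varies linearly with radius: τ = T·r/J = 242.0 × 0.0220 / 2.174×10^-6 = 2.449×10^6 Pa.

2.45 N/mm²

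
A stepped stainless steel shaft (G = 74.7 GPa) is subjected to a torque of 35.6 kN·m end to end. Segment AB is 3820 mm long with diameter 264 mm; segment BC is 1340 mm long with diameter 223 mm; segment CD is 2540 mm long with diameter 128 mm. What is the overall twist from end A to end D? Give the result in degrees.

3.00°

J_AB = π(0.264)⁴/32 = 4.77×10^-4 m⁴; J_BC = π(0.223)⁴/32 = 2.43×10^-4 m⁴; J_CD = π(0.128)⁴/32 = 2.64×10^-5 m⁴.
θ = (T/G)·Σ L_i/J_i = (35600/74.7×10⁹)·(3.82/4.77×10^-4 + 1.34/2.43×10^-4 + 2.54/2.64×10^-5) = 0.05238 rad.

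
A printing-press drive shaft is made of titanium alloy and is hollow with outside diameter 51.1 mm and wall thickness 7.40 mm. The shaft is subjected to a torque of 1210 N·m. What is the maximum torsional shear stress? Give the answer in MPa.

62.0 MPa

J = π(d_o⁴ − d_i⁴)/32 = π(0.0511⁴ − 0.0363⁴)/32 = 4.989×10^-7 m⁴.
τ_max = T·r/J = 1210 × 0.0255 / 4.989×10^-7 = 6.196×10^7 Pa.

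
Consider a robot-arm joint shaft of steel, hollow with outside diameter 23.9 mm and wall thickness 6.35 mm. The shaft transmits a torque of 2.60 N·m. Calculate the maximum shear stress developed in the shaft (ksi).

J = π(d_o⁴ − d_i⁴)/32 = π(0.0239⁴ − 0.0112⁴)/32 = 3.049×10^-8 m⁴.
τ_max = T·r/J = 2.600 × 0.0119 / 3.049×10^-8 = 1.019×10^6 Pa.

0.148 ksi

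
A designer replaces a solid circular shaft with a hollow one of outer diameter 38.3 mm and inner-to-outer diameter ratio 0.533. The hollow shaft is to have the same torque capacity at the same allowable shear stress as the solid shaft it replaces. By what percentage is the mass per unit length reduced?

24.3 %

Equal τ_max and T ⇒ the solid shaft needs d_s³ = d_o³(1−k⁴), so d_s = 38.3·(1−0.533⁴)^(1/3) = 37.24 mm.
Area ratio A_h/A_s = d_o²(1−k²)/d_s² = (1−k²)/(1−k⁴)^(2/3) = 0.7572.
Mass saving = 1 − 0.7572 = 24.3 %.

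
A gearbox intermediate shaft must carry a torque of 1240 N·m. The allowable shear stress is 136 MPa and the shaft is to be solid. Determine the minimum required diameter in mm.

For a solid shaft τ_max = 16T/(πd³), so d = (16T/(π τ_allow))^(1/3) = (16·1240/(π·1.36×10^8))^(1/3) = 0.03594 m.

35.9 mm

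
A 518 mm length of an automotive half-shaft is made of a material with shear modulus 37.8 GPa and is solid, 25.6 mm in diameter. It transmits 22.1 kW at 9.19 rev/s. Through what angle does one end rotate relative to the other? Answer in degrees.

7.13°

ω = 2π·9.19 = 57.74 rad/s, so T = P/ω = 22.1×10³ / 57.74 = 382.7 N·m.
J = πd⁴/32 = π(0.0256)⁴/32 = 4.217×10^-8 m⁴.
θ = T·L/(G·J) = 382.7 × 0.518 / (37.8×10⁹ × 4.217×10^-8) = 0.1244 rad.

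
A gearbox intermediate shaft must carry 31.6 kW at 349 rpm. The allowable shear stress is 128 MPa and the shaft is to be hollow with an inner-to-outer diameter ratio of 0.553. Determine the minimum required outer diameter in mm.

33.6 mm

ω = 2π·349/60 = 36.55 rad/s, so T = P/ω = 31.6×10³ / 36.55 = 864.6 N·m.
For a hollow shaft with d_i/d_o = 0.553: τ_max = 16T/(π d_o³ (1−k⁴)), so d_o = [16T/(π τ_allow (1−k⁴))]^(1/3) = [16·864.6/(π·1.28×10^8·0.9065)]^(1/3) = 0.03361 m.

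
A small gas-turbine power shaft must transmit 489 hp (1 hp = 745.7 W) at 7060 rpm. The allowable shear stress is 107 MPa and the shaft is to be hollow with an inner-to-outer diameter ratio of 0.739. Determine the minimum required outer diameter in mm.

32.2 mm

ω = 2π·7060/60 = 739.3 rad/s, so T = P/ω = 489×745.7 / 739.3 = 493.2 N·m.
For a hollow shaft with d_i/d_o = 0.739: τ_max = 16T/(π d_o³ (1−k⁴)), so d_o = [16T/(π τ_allow (1−k⁴))]^(1/3) = [16·493.2/(π·1.07×10^8·0.7018)]^(1/3) = 0.03222 m.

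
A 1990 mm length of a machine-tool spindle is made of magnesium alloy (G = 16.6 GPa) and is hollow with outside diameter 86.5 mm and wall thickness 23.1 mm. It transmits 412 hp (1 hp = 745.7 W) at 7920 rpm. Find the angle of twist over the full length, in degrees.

ω = 2π·7920/60 = 829.4 rad/s, so T = P/ω = 412×745.7 / 829.4 = 370.4 N·m.
J = π(d_o⁴ − d_i⁴)/32 = π(0.0865⁴ − 0.0403⁴)/32 = 5.237×10^-6 m⁴.
θ = T·L/(G·J) = 370.4 × 1.99 / (16.6×10⁹ × 5.237×10^-6) = 8.479×10^-3 rad.

0.486°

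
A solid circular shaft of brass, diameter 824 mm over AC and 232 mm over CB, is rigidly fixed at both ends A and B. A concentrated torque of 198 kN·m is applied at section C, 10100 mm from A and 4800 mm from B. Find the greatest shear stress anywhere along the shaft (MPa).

1.78 MPa

Compatibility: T_A·a/J_AC = T_B·b/J_CB with T_A + T_B = T₀.
J_AC = 0.0453 m⁴, J_CB = 2.84×10^-4 m⁴, so T_A = T₀·(J_AC/a)/((J_AC/a)+(J_CB/b)) = 195400 N·m, T_B = 2584 N·m.
τ in each portion: τ_AC = 1.78×10^6 Pa, τ_CB = 1.05×10^6 Pa; maximum is in AC.
τ_max = T_AC·r/J = 195400·0.412/0.0453 = 1.779×10^6 Pa.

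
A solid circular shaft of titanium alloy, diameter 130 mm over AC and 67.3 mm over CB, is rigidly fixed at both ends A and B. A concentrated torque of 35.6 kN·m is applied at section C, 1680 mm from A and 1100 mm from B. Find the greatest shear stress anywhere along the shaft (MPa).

74.4 MPa

Compatibility: T_A·a/J_AC = T_B·b/J_CB with T_A + T_B = T₀.
J_AC = 2.80×10^-5 m⁴, J_CB = 2.01×10^-6 m⁴, so T_A = T₀·(J_AC/a)/((J_AC/a)+(J_CB/b)) = 32080 N·m, T_B = 3519 N·m.
τ in each portion: τ_AC = 7.44×10^7 Pa, τ_CB = 5.88×10^7 Pa; maximum is in AC.
τ_max = T_AC·r/J = 32080·0.0650/2.80×10^-5 = 7.437×10^7 Pa.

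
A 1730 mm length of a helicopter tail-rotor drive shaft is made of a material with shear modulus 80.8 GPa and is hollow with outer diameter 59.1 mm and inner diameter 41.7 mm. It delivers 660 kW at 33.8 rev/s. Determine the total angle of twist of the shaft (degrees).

4.23°

ω = 2π·33.8 = 212.4 rad/s, so T = P/ω = 660×10³ / 212.4 = 3108 N·m.
J = π(d_o⁴ − d_i⁴)/32 = π(0.0591⁴ − 0.0417⁴)/32 = 9.009×10^-7 m⁴.
θ = T·L/(G·J) = 3108 × 1.73 / (80.8×10⁹ × 9.009×10^-7) = 0.07386 rad.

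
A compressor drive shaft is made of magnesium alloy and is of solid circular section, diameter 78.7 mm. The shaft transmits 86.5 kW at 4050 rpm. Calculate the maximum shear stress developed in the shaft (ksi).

ω = 2π·4050/60 = 424.1 rad/s, so T = P/ω = 86.5×10³ / 424.1 = 204.0 N·m.
J = πd⁴/32 = π(0.0787)⁴/32 = 3.766×10^-6 m⁴.
τ_max = T·r/J = 204.0 × 0.0394 / 3.766×10^-6 = 2.131×10^6 Pa.

0.309 ksi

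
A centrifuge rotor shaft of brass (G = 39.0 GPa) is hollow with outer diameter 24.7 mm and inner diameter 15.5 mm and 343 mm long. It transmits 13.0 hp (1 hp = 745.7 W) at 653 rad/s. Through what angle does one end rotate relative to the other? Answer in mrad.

4.23 mrad

ω = 653 rad/s, so T = P/ω = 13.0×745.7 / 653.0 = 14.85 N·m.
J = π(d_o⁴ − d_i⁴)/32 = π(0.0247⁴ − 0.0155⁴)/32 = 3.087×10^-8 m⁴.
θ = T·L/(G·J) = 14.85 × 0.343 / (39.0×10⁹ × 3.087×10^-8) = 4.229×10^-3 rad.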